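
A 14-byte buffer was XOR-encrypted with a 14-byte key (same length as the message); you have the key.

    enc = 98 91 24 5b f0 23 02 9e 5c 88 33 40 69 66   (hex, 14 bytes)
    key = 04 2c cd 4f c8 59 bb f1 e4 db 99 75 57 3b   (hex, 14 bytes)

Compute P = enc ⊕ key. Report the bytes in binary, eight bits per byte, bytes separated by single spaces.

10011100 10111101 11101001 00010100 00111000 01111010 10111001 01101111 10111000 01010011 10101010 00110101 00111110 01011101

XOR is its own inverse, so applying the key byte-wise gives the result directly.
byte 0: 10011000 XOR 00000100 = 10011100
byte 1: 10010001 XOR 00101100 = 10111101
byte 2: 00100100 XOR 11001101 = 11101001
byte 3: 01011011 XOR 01001111 = 00010100
byte 4: 11110000 XOR 11001000 = 00111000
byte 5: 00100011 XOR 01011001 = 01111010
byte 6: 00000010 XOR 10111011 = 10111001
byte 7: 10011110 XOR 11110001 = 01101111
byte 8: 01011100 XOR 11100100 = 10111000
byte 9: 10001000 XOR 11011011 = 01010011
byte 10: 00110011 XOR 10011001 = 10101010
byte 11: 01000000 XOR 01110101 = 00110101
byte 12: 01101001 XOR 01010111 = 00111110
byte 13: 01100110 XOR 00111011 = 01011101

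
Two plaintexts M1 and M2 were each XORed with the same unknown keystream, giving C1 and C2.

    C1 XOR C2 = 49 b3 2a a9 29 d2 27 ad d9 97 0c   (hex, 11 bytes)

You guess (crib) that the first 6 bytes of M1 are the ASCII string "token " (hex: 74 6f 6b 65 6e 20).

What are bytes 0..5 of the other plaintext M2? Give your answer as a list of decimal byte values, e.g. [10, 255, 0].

Since C1 ⊕ C2 = M1 ⊕ M2, XORing with the guessed M1 bytes yields the corresponding M2 bytes: M2 = (C1 ⊕ C2) ⊕ M1.
01001001 xor 01110100 = 00111101
10110011 xor 01101111 = 11011100
00101010 xor 01101011 = 01000001
10101001 xor 01100101 = 11001100
00101001 xor 01101110 = 01000111
11010010 xor 00100000 = 11110010

[61, 220, 65, 204, 71, 242]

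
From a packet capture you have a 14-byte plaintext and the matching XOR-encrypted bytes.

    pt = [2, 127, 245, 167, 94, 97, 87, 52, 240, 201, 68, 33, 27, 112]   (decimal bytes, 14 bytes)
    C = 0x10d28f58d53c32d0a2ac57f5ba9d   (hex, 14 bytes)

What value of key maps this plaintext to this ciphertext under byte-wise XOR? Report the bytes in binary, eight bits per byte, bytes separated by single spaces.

00010010 10101101 01111010 11111111 10001011 01011101 01100101 11100100 01010010 01100101 00010011 11010100 10100001 11101101

Since C = pt ⊕ key, XORing both sides with pt gives key = pt ⊕ C.
02 ⊕ 10 = 12
7f ⊕ d2 = ad
f5 ⊕ 8f = 7a
a7 ⊕ 58 = ff
5e ⊕ d5 = 8b
61 ⊕ 3c = 5d
57 ⊕ 32 = 65
34 ⊕ d0 = e4
f0 ⊕ a2 = 52
c9 ⊕ ac = 65
44 ⊕ 57 = 13
21 ⊕ f5 = d4
1b ⊕ ba = a1
70 ⊕ 9d = ed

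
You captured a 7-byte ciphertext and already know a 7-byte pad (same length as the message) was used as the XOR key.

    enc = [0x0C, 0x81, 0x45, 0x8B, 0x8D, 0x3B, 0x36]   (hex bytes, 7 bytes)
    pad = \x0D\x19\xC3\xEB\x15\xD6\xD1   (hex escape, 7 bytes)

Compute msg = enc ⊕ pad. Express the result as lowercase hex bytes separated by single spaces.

01 98 86 60 98 ed e7

XOR is its own inverse, so applying the key byte-wise gives the result directly.
byte 0: 0c ⊕ 0d = 01
byte 1: 81 ⊕ 19 = 98
byte 2: 45 ⊕ c3 = 86
byte 3: 8b ⊕ eb = 60
byte 4: 8d ⊕ 15 = 98
byte 5: 3b ⊕ d6 = ed
byte 6: 36 ⊕ d1 = e7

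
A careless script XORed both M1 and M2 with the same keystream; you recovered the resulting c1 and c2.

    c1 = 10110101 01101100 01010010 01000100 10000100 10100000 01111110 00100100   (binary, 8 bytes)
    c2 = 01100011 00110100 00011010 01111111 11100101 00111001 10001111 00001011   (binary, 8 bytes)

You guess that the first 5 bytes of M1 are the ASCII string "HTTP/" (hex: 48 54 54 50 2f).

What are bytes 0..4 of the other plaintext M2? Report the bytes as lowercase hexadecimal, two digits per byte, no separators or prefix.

9e0c1c6b4e

First, c1 ⊕ c2 = (M1 ⊕ K) ⊕ (M2 ⊕ K) = M1 ⊕ M2, so the key drops out. Then M2 = (M1 ⊕ M2) ⊕ M1 over the first 5 bytes.
byte 0: (b5 ^ 63) ^ 48 = d6 ^ 48 = 9e
byte 1: (6c ^ 34) ^ 54 = 58 ^ 54 = 0c
byte 2: (52 ^ 1a) ^ 54 = 48 ^ 54 = 1c
byte 3: (44 ^ 7f) ^ 50 = 3b ^ 50 = 6b
byte 4: (84 ^ e5) ^ 2f = 61 ^ 2f = 4e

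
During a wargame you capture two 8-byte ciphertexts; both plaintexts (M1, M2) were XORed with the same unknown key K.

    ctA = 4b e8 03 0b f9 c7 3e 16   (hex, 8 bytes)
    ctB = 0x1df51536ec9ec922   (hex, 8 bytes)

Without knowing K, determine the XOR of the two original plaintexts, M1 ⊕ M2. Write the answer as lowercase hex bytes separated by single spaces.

ctA ⊕ ctB = (M1 ⊕ K) ⊕ (M2 ⊕ K) = M1 ⊕ M2 — the shared key cancels under XOR.
4b XOR 1d = 56
e8 XOR f5 = 1d
03 XOR 15 = 16
0b XOR 36 = 3d
f9 XOR ec = 15
c7 XOR 9e = 59
3e XOR c9 = f7
16 XOR 22 = 34

56 1d 16 3d 15 59 f7 34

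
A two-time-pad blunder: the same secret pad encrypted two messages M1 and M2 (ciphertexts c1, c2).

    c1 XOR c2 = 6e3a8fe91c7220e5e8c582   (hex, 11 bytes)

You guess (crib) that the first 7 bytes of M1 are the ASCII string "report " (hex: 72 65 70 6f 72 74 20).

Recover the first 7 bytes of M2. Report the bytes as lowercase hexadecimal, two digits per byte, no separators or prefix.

1c5fff866e0600

Since c1 ⊕ c2 = M1 ⊕ M2, XORing with the guessed M1 bytes yields the corresponding M2 bytes: M2 = (c1 ⊕ c2) ⊕ M1.
6e XOR 72 = 1c
3a XOR 65 = 5f
8f XOR 70 = ff
e9 XOR 6f = 86
1c XOR 72 = 6e
72 XOR 74 = 06
20 XOR 20 = 00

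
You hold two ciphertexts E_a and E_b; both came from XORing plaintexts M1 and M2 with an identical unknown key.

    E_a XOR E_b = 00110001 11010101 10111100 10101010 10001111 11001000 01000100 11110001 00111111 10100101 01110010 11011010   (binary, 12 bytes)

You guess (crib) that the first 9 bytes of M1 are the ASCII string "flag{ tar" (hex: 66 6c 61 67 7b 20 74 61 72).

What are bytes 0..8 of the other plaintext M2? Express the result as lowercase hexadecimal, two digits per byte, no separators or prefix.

Since E_a ⊕ E_b = M1 ⊕ M2, XORing with the guessed M1 bytes yields the corresponding M2 bytes: M2 = (E_a ⊕ E_b) ⊕ M1.
31 ⊕ 66 = 57
d5 ⊕ 6c = b9
bc ⊕ 61 = dd
aa ⊕ 67 = cd
8f ⊕ 7b = f4
c8 ⊕ 20 = e8
44 ⊕ 74 = 30
f1 ⊕ 61 = 90
3f ⊕ 72 = 4d

57b9ddcdf4e830904d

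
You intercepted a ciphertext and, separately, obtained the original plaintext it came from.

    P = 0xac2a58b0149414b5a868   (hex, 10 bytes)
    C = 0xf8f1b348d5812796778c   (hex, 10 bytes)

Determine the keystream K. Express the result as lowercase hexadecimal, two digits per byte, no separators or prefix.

54dbebf8c1153323dfe4

Since C = P ⊕ K, XORing both sides with P gives K = P ⊕ C.
byte 0: 172 ^ 248 =  84
byte 1:  42 ^ 241 = 219
byte 2:  88 ^ 179 = 235
byte 3: 176 ^  72 = 248
byte 4:  20 ^ 213 = 193
byte 5: 148 ^ 129 =  21
byte 6:  20 ^  39 =  51
byte 7: 181 ^ 150 =  35
byte 8: 168 ^ 119 = 223
byte 9: 104 ^ 140 = 228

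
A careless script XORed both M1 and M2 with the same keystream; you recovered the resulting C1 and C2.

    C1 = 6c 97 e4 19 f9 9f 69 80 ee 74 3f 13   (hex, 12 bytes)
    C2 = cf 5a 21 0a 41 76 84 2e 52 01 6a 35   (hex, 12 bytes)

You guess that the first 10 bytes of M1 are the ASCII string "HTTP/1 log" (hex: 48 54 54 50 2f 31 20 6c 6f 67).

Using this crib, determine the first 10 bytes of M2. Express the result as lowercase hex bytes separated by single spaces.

First, C1 ⊕ C2 = (M1 ⊕ K) ⊕ (M2 ⊕ K) = M1 ⊕ M2, so the key drops out. Then M2 = (M1 ⊕ M2) ⊕ M1 over the first 10 bytes.
byte 0: (6c ⊕ cf) ⊕ 48 = a3 ⊕ 48 = eb
byte 1: (97 ⊕ 5a) ⊕ 54 = cd ⊕ 54 = 99
byte 2: (e4 ⊕ 21) ⊕ 54 = c5 ⊕ 54 = 91
byte 3: (19 ⊕ 0a) ⊕ 50 = 13 ⊕ 50 = 43
byte 4: (f9 ⊕ 41) ⊕ 2f = b8 ⊕ 2f = 97
byte 5: (9f ⊕ 76) ⊕ 31 = e9 ⊕ 31 = d8
byte 6: (69 ⊕ 84) ⊕ 20 = ed ⊕ 20 = cd
byte 7: (80 ⊕ 2e) ⊕ 6c = ae ⊕ 6c = c2
byte 8: (ee ⊕ 52) ⊕ 6f = bc ⊕ 6f = d3
byte 9: (74 ⊕ 01) ⊕ 67 = 75 ⊕ 67 = 12

eb 99 91 43 97 d8 cd c2 d3 12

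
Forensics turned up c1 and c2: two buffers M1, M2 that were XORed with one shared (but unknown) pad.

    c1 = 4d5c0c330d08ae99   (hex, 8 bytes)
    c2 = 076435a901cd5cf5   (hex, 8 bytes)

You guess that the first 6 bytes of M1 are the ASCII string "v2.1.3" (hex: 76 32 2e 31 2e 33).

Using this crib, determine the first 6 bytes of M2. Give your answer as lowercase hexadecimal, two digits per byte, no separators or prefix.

First, c1 ⊕ c2 = (M1 ⊕ K) ⊕ (M2 ⊕ K) = M1 ⊕ M2, so the key drops out. Then M2 = (M1 ⊕ M2) ⊕ M1 over the first 6 bytes.
byte 0: (4d XOR 07) XOR 76 = 4a XOR 76 = 3c
byte 1: (5c XOR 64) XOR 32 = 38 XOR 32 = 0a
byte 2: (0c XOR 35) XOR 2e = 39 XOR 2e = 17
byte 3: (33 XOR a9) XOR 31 = 9a XOR 31 = ab
byte 4: (0d XOR 01) XOR 2e = 0c XOR 2e = 22
byte 5: (08 XOR cd) XOR 33 = c5 XOR 33 = f6

3c0a17ab22f6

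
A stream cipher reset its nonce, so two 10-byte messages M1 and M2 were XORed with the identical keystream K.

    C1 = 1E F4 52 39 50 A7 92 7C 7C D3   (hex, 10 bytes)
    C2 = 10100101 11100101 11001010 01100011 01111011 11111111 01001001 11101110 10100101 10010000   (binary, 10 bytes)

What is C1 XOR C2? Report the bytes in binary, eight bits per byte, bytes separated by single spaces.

10111011 00010001 10011000 01011010 00101011 01011000 11011011 10010010 11011001 01000011

C1 ⊕ C2 = (M1 ⊕ K) ⊕ (M2 ⊕ K) = M1 ⊕ M2 — the shared key cancels under XOR.
1e ^ a5 = bb
f4 ^ e5 = 11
52 ^ ca = 98
39 ^ 63 = 5a
50 ^ 7b = 2b
a7 ^ ff = 58
92 ^ 49 = db
7c ^ ee = 92
7c ^ a5 = d9
d3 ^ 90 = 43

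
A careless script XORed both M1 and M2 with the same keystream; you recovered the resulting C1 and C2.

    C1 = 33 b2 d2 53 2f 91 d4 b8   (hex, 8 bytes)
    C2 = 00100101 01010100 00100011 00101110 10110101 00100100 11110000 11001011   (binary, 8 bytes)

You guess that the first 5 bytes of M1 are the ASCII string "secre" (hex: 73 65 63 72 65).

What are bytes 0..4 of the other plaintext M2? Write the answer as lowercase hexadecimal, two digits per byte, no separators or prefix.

6583920fff

First, C1 ⊕ C2 = (M1 ⊕ K) ⊕ (M2 ⊕ K) = M1 ⊕ M2, so the key drops out. Then M2 = (M1 ⊕ M2) ⊕ M1 over the first 5 bytes.
byte 0: (33 ⊕ 25) ⊕ 73 = 16 ⊕ 73 = 65
byte 1: (b2 ⊕ 54) ⊕ 65 = e6 ⊕ 65 = 83
byte 2: (d2 ⊕ 23) ⊕ 63 = f1 ⊕ 63 = 92
byte 3: (53 ⊕ 2e) ⊕ 72 = 7d ⊕ 72 = 0f
byte 4: (2f ⊕ b5) ⊕ 65 = 9a ⊕ 65 = ff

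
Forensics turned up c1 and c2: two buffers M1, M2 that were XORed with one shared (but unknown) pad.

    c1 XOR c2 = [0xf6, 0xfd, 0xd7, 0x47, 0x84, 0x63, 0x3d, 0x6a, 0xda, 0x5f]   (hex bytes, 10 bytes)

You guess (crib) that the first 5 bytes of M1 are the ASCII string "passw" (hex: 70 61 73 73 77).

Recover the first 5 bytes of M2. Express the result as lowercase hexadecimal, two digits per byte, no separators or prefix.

869ca434f3

Since c1 ⊕ c2 = M1 ⊕ M2, XORing with the guessed M1 bytes yields the corresponding M2 bytes: M2 = (c1 ⊕ c2) ⊕ M1.
11110110 ⊕ 01110000 = 10000110
11111101 ⊕ 01100001 = 10011100
11010111 ⊕ 01110011 = 10100100
01000111 ⊕ 01110011 = 00110100
10000100 ⊕ 01110111 = 11110011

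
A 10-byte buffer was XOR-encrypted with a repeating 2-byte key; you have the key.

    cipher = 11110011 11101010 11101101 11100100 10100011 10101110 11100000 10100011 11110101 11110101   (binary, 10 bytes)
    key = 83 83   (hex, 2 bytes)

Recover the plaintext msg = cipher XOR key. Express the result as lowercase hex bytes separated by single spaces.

The 2-byte key repeats, so the effective keystream is 83 83 83 83 83 83 83 83 83 83.
byte 0: f3 XOR 83 = 70
byte 1: ea XOR 83 = 69
byte 2: ed XOR 83 = 6e
byte 3: e4 XOR 83 = 67
byte 4: a3 XOR 83 = 20
byte 5: ae XOR 83 = 2d
byte 6: e0 XOR 83 = 63
byte 7: a3 XOR 83 = 20
byte 8: f5 XOR 83 = 76
byte 9: f5 XOR 83 = 76

70 69 6e 67 20 2d 63 20 76 76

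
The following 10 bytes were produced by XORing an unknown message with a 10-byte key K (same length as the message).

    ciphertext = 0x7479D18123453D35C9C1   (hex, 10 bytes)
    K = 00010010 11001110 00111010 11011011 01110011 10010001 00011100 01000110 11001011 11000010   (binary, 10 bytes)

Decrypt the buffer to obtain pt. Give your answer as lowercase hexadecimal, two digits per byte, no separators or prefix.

74 xor 12 = 66
79 xor ce = b7
d1 xor 3a = eb
81 xor db = 5a
23 xor 73 = 50
45 xor 91 = d4
3d xor 1c = 21
35 xor 46 = 73
c9 xor cb = 02
c1 xor c2 = 03

66b7eb5a50d421730203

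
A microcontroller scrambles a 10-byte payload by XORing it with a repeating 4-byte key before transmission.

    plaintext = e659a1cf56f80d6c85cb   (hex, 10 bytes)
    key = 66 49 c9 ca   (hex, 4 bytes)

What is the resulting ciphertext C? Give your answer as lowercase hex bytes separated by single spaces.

80 10 68 05 30 b1 c4 a6 e3 82

The 4-byte key repeats, so the effective keystream is 66 49 c9 ca 66 49 c9 ca 66 49.
byte 0: e6 XOR 66 = 80
byte 1: 59 XOR 49 = 10
byte 2: a1 XOR c9 = 68
byte 3: cf XOR ca = 05
byte 4: 56 XOR 66 = 30
byte 5: f8 XOR 49 = b1
byte 6: 0d XOR c9 = c4
byte 7: 6c XOR ca = a6
byte 8: 85 XOR 66 = e3
byte 9: cb XOR 49 = 82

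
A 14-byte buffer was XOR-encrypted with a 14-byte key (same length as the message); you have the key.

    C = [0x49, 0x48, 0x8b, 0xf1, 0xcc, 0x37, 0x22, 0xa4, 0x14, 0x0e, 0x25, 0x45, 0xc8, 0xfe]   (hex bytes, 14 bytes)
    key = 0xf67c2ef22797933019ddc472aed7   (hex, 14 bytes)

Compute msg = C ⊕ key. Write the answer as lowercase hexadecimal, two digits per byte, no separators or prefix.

XOR is its own inverse, so applying the key byte-wise gives the result directly.
49 ⊕ f6 = bf
48 ⊕ 7c = 34
8b ⊕ 2e = a5
f1 ⊕ f2 = 03
cc ⊕ 27 = eb
37 ⊕ 97 = a0
22 ⊕ 93 = b1
a4 ⊕ 30 = 94
14 ⊕ 19 = 0d
0e ⊕ dd = d3
25 ⊕ c4 = e1
45 ⊕ 72 = 37
c8 ⊕ ae = 66
fe ⊕ d7 = 29

bf34a503eba0b1940dd3e1376629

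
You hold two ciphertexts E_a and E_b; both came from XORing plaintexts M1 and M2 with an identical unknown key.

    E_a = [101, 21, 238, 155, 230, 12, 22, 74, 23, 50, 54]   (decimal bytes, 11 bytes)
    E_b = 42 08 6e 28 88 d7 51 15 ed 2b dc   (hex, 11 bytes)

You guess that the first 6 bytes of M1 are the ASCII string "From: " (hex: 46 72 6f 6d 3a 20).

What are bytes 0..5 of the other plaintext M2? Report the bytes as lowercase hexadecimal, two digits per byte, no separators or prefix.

616fefde54fb

First, E_a ⊕ E_b = (M1 ⊕ K) ⊕ (M2 ⊕ K) = M1 ⊕ M2, so the key drops out. Then M2 = (M1 ⊕ M2) ⊕ M1 over the first 6 bytes.
byte 0: (65 xor 42) xor 46 = 27 xor 46 = 61
byte 1: (15 xor 08) xor 72 = 1d xor 72 = 6f
byte 2: (ee xor 6e) xor 6f = 80 xor 6f = ef
byte 3: (9b xor 28) xor 6d = b3 xor 6d = de
byte 4: (e6 xor 88) xor 3a = 6e xor 3a = 54
byte 5: (0c xor d7) xor 20 = db xor 20 = fb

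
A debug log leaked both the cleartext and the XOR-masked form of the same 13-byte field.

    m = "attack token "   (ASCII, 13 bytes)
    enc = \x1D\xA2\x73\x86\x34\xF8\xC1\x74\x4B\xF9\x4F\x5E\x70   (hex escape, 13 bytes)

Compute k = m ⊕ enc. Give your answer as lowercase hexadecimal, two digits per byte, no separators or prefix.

7cd607e75793e10024922a3050

Since enc = m ⊕ k, XORing both sides with m gives k = m ⊕ enc.
01100001 ⊕ 00011101 = 01111100
01110100 ⊕ 10100010 = 11010110
01110100 ⊕ 01110011 = 00000111
01100001 ⊕ 10000110 = 11100111
01100011 ⊕ 00110100 = 01010111
01101011 ⊕ 11111000 = 10010011
00100000 ⊕ 11000001 = 11100001
01110100 ⊕ 01110100 = 00000000
01101111 ⊕ 01001011 = 00100100
01101011 ⊕ 11111001 = 10010010
01100101 ⊕ 01001111 = 00101010
01101110 ⊕ 01011110 = 00110000
00100000 ⊕ 01110000 = 01010000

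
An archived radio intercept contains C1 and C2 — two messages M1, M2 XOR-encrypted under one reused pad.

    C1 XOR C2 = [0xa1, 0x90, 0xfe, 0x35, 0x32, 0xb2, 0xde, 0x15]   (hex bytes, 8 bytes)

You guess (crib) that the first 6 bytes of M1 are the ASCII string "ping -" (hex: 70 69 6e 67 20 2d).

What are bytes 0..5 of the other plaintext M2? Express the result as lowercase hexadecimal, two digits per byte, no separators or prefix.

d1f99052129f

Since C1 ⊕ C2 = M1 ⊕ M2, XORing with the guessed M1 bytes yields the corresponding M2 bytes: M2 = (C1 ⊕ C2) ⊕ M1.
byte 0: 10100001 ⊕ 01110000 = 11010001
byte 1: 10010000 ⊕ 01101001 = 11111001
byte 2: 11111110 ⊕ 01101110 = 10010000
byte 3: 00110101 ⊕ 01100111 = 01010010
byte 4: 00110010 ⊕ 00100000 = 00010010
byte 5: 10110010 ⊕ 00101101 = 10011111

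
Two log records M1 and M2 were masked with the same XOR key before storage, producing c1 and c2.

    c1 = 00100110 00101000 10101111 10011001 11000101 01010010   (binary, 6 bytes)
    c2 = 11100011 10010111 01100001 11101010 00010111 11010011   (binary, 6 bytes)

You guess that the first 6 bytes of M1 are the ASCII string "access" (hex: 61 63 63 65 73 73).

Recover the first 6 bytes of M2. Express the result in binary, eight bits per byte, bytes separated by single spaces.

10100100 11011100 10101101 00010110 10100001 11110010

First, c1 ⊕ c2 = (M1 ⊕ K) ⊕ (M2 ⊕ K) = M1 ⊕ M2, so the key drops out. Then M2 = (M1 ⊕ M2) ⊕ M1 over the first 6 bytes.
byte 0: (26 ^ e3) ^ 61 = c5 ^ 61 = a4
byte 1: (28 ^ 97) ^ 63 = bf ^ 63 = dc
byte 2: (af ^ 61) ^ 63 = ce ^ 63 = ad
byte 3: (99 ^ ea) ^ 65 = 73 ^ 65 = 16
byte 4: (c5 ^ 17) ^ 73 = d2 ^ 73 = a1
byte 5: (52 ^ d3) ^ 73 = 81 ^ 73 = f2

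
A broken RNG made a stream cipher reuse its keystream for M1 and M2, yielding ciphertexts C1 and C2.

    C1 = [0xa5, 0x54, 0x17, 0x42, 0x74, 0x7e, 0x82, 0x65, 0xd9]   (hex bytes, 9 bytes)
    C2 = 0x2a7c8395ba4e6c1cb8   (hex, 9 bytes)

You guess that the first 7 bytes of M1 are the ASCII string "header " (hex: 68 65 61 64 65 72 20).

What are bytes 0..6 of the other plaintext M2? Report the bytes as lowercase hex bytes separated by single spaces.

First, C1 ⊕ C2 = (M1 ⊕ K) ⊕ (M2 ⊕ K) = M1 ⊕ M2, so the key drops out. Then M2 = (M1 ⊕ M2) ⊕ M1 over the first 7 bytes.
byte 0: (a5 ⊕ 2a) ⊕ 68 = 8f ⊕ 68 = e7
byte 1: (54 ⊕ 7c) ⊕ 65 = 28 ⊕ 65 = 4d
byte 2: (17 ⊕ 83) ⊕ 61 = 94 ⊕ 61 = f5
byte 3: (42 ⊕ 95) ⊕ 64 = d7 ⊕ 64 = b3
byte 4: (74 ⊕ ba) ⊕ 65 = ce ⊕ 65 = ab
byte 5: (7e ⊕ 4e) ⊕ 72 = 30 ⊕ 72 = 42
byte 6: (82 ⊕ 6c) ⊕ 20 = ee ⊕ 20 = ce

e7 4d f5 b3 ab 42 ce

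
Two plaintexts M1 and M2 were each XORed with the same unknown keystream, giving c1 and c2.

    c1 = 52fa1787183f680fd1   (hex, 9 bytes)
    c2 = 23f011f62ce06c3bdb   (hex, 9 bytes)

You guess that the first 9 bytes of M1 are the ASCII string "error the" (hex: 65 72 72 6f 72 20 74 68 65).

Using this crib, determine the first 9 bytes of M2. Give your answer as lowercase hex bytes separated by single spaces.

First, c1 ⊕ c2 = (M1 ⊕ K) ⊕ (M2 ⊕ K) = M1 ⊕ M2, so the key drops out. Then M2 = (M1 ⊕ M2) ⊕ M1 over the first 9 bytes.
byte 0: (52 XOR 23) XOR 65 = 71 XOR 65 = 14
byte 1: (fa XOR f0) XOR 72 = 0a XOR 72 = 78
byte 2: (17 XOR 11) XOR 72 = 06 XOR 72 = 74
byte 3: (87 XOR f6) XOR 6f = 71 XOR 6f = 1e
byte 4: (18 XOR 2c) XOR 72 = 34 XOR 72 = 46
byte 5: (3f XOR e0) XOR 20 = df XOR 20 = ff
byte 6: (68 XOR 6c) XOR 74 = 04 XOR 74 = 70
byte 7: (0f XOR 3b) XOR 68 = 34 XOR 68 = 5c
byte 8: (d1 XOR db) XOR 65 = 0a XOR 65 = 6f

14 78 74 1e 46 ff 70 5c 6f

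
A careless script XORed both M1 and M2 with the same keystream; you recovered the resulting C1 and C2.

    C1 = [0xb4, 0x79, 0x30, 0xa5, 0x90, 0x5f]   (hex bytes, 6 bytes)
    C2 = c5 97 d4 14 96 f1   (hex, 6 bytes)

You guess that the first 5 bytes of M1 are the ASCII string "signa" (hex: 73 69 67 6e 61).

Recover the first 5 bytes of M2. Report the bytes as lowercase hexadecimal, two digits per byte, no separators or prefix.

First, C1 ⊕ C2 = (M1 ⊕ K) ⊕ (M2 ⊕ K) = M1 ⊕ M2, so the key drops out. Then M2 = (M1 ⊕ M2) ⊕ M1 over the first 5 bytes.
byte 0: (b4 ^ c5) ^ 73 = 71 ^ 73 = 02
byte 1: (79 ^ 97) ^ 69 = ee ^ 69 = 87
byte 2: (30 ^ d4) ^ 67 = e4 ^ 67 = 83
byte 3: (a5 ^ 14) ^ 6e = b1 ^ 6e = df
byte 4: (90 ^ 96) ^ 61 = 06 ^ 61 = 67

028783df67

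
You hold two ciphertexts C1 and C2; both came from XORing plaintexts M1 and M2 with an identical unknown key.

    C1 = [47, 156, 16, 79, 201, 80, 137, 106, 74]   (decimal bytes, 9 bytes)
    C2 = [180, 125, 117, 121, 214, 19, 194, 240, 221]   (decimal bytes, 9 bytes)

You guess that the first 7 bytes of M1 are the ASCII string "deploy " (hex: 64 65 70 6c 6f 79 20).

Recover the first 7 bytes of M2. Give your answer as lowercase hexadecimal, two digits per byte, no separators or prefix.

ff84155a703a6b

First, C1 ⊕ C2 = (M1 ⊕ K) ⊕ (M2 ⊕ K) = M1 ⊕ M2, so the key drops out. Then M2 = (M1 ⊕ M2) ⊕ M1 over the first 7 bytes.
byte 0: (2f xor b4) xor 64 = 9b xor 64 = ff
byte 1: (9c xor 7d) xor 65 = e1 xor 65 = 84
byte 2: (10 xor 75) xor 70 = 65 xor 70 = 15
byte 3: (4f xor 79) xor 6c = 36 xor 6c = 5a
byte 4: (c9 xor d6) xor 6f = 1f xor 6f = 70
byte 5: (50 xor 13) xor 79 = 43 xor 79 = 3a
byte 6: (89 xor c2) xor 20 = 4b xor 20 = 6b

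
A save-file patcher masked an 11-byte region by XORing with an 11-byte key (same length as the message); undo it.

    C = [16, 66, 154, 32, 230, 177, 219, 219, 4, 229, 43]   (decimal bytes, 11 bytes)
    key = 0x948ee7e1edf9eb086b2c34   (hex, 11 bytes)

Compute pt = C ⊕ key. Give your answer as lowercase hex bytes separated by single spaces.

84 cc 7d c1 0b 48 30 d3 6f c9 1f

10 ^ 94 = 84
42 ^ 8e = cc
9a ^ e7 = 7d
20 ^ e1 = c1
e6 ^ ed = 0b
b1 ^ f9 = 48
db ^ eb = 30
db ^ 08 = d3
04 ^ 6b = 6f
e5 ^ 2c = c9
2b ^ 34 = 1f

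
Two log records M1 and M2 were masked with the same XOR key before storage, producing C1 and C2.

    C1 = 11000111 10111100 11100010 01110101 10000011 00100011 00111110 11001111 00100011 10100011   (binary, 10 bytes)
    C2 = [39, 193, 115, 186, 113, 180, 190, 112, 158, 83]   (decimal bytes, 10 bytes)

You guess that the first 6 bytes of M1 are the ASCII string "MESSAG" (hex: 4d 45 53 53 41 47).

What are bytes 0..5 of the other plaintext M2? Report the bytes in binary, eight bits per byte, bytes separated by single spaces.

10101101 00111000 11000010 10011100 10110011 11010000

First, C1 ⊕ C2 = (M1 ⊕ K) ⊕ (M2 ⊕ K) = M1 ⊕ M2, so the key drops out. Then M2 = (M1 ⊕ M2) ⊕ M1 over the first 6 bytes.
byte 0: (c7 ⊕ 27) ⊕ 4d = e0 ⊕ 4d = ad
byte 1: (bc ⊕ c1) ⊕ 45 = 7d ⊕ 45 = 38
byte 2: (e2 ⊕ 73) ⊕ 53 = 91 ⊕ 53 = c2
byte 3: (75 ⊕ ba) ⊕ 53 = cf ⊕ 53 = 9c
byte 4: (83 ⊕ 71) ⊕ 41 = f2 ⊕ 41 = b3
byte 5: (23 ⊕ b4) ⊕ 47 = 97 ⊕ 47 = d0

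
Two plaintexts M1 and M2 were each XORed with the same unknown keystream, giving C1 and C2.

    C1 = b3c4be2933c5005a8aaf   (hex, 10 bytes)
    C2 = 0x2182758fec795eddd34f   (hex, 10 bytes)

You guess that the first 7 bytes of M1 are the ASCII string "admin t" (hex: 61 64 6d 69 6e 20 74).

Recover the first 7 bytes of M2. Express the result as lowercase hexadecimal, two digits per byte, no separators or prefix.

First, C1 ⊕ C2 = (M1 ⊕ K) ⊕ (M2 ⊕ K) = M1 ⊕ M2, so the key drops out. Then M2 = (M1 ⊕ M2) ⊕ M1 over the first 7 bytes.
byte 0: (b3 ⊕ 21) ⊕ 61 = 92 ⊕ 61 = f3
byte 1: (c4 ⊕ 82) ⊕ 64 = 46 ⊕ 64 = 22
byte 2: (be ⊕ 75) ⊕ 6d = cb ⊕ 6d = a6
byte 3: (29 ⊕ 8f) ⊕ 69 = a6 ⊕ 69 = cf
byte 4: (33 ⊕ ec) ⊕ 6e = df ⊕ 6e = b1
byte 5: (c5 ⊕ 79) ⊕ 20 = bc ⊕ 20 = 9c
byte 6: (00 ⊕ 5e) ⊕ 74 = 5e ⊕ 74 = 2a

f322a6cfb19c2a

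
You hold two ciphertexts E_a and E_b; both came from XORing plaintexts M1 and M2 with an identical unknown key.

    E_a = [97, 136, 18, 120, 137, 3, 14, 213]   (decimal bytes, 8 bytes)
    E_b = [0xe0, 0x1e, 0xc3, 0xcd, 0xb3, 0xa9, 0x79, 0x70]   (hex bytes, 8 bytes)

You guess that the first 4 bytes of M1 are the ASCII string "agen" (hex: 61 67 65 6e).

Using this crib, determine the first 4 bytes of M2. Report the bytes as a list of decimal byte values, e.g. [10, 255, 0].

[224, 241, 180, 219]

First, E_a ⊕ E_b = (M1 ⊕ K) ⊕ (M2 ⊕ K) = M1 ⊕ M2, so the key drops out. Then M2 = (M1 ⊕ M2) ⊕ M1 over the first 4 bytes.
byte 0: (61 XOR e0) XOR 61 = 81 XOR 61 = e0
byte 1: (88 XOR 1e) XOR 67 = 96 XOR 67 = f1
byte 2: (12 XOR c3) XOR 65 = d1 XOR 65 = b4
byte 3: (78 XOR cd) XOR 6e = b5 XOR 6e = db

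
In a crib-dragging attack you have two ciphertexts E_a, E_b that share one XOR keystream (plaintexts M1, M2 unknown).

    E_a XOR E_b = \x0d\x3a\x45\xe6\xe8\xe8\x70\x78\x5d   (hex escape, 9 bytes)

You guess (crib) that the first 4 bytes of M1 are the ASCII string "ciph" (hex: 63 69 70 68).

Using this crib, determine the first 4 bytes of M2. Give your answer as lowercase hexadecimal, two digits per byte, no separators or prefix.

Since E_a ⊕ E_b = M1 ⊕ M2, XORing with the guessed M1 bytes yields the corresponding M2 bytes: M2 = (E_a ⊕ E_b) ⊕ M1.
00001101 XOR 01100011 = 01101110
00111010 XOR 01101001 = 01010011
01000101 XOR 01110000 = 00110101
11100110 XOR 01101000 = 10001110

6e53358e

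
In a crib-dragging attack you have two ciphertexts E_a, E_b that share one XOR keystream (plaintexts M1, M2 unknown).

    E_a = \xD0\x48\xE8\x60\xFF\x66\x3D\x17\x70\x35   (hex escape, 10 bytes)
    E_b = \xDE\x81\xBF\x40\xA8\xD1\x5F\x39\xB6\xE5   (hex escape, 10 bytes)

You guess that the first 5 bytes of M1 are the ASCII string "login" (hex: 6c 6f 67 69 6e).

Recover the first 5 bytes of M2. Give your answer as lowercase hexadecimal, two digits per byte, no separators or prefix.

First, E_a ⊕ E_b = (M1 ⊕ K) ⊕ (M2 ⊕ K) = M1 ⊕ M2, so the key drops out. Then M2 = (M1 ⊕ M2) ⊕ M1 over the first 5 bytes.
byte 0: (d0 xor de) xor 6c = 0e xor 6c = 62
byte 1: (48 xor 81) xor 6f = c9 xor 6f = a6
byte 2: (e8 xor bf) xor 67 = 57 xor 67 = 30
byte 3: (60 xor 40) xor 69 = 20 xor 69 = 49
byte 4: (ff xor a8) xor 6e = 57 xor 6e = 39

62a6304939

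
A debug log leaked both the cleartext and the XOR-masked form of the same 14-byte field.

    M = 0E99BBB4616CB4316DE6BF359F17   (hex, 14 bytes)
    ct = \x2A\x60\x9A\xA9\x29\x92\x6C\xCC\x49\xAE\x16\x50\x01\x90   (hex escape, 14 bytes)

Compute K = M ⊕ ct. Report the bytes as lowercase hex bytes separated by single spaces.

Since ct = M ⊕ K, XORing both sides with M gives K = M ⊕ ct.
byte 0: 0e xor 2a = 24
byte 1: 99 xor 60 = f9
byte 2: bb xor 9a = 21
byte 3: b4 xor a9 = 1d
byte 4: 61 xor 29 = 48
byte 5: 6c xor 92 = fe
byte 6: b4 xor 6c = d8
byte 7: 31 xor cc = fd
byte 8: 6d xor 49 = 24
byte 9: e6 xor ae = 48
byte 10: bf xor 16 = a9
byte 11: 35 xor 50 = 65
byte 12: 9f xor 01 = 9e
byte 13: 17 xor 90 = 87

24 f9 21 1d 48 fe d8 fd 24 48 a9 65 9e 87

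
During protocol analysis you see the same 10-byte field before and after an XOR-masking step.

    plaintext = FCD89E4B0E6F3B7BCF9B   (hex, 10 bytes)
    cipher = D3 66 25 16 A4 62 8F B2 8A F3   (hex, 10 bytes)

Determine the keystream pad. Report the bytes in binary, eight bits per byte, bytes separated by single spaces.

00101111 10111110 10111011 01011101 10101010 00001101 10110100 11001001 01000101 01101000

Since cipher = plaintext ⊕ pad, XORing both sides with plaintext gives pad = plaintext ⊕ cipher.
fc ^ d3 = 2f
d8 ^ 66 = be
9e ^ 25 = bb
4b ^ 16 = 5d
0e ^ a4 = aa
6f ^ 62 = 0d
3b ^ 8f = b4
7b ^ b2 = c9
cf ^ 8a = 45
9b ^ f3 = 68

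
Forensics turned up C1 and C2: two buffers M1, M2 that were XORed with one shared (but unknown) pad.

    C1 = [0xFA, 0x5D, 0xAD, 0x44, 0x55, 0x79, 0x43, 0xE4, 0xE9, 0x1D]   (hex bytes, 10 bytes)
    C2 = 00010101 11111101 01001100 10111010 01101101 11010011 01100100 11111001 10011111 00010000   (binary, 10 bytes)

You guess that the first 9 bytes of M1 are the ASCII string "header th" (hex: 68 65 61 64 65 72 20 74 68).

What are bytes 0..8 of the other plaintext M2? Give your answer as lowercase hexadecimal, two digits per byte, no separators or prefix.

First, C1 ⊕ C2 = (M1 ⊕ K) ⊕ (M2 ⊕ K) = M1 ⊕ M2, so the key drops out. Then M2 = (M1 ⊕ M2) ⊕ M1 over the first 9 bytes.
byte 0: (fa ⊕ 15) ⊕ 68 = ef ⊕ 68 = 87
byte 1: (5d ⊕ fd) ⊕ 65 = a0 ⊕ 65 = c5
byte 2: (ad ⊕ 4c) ⊕ 61 = e1 ⊕ 61 = 80
byte 3: (44 ⊕ ba) ⊕ 64 = fe ⊕ 64 = 9a
byte 4: (55 ⊕ 6d) ⊕ 65 = 38 ⊕ 65 = 5d
byte 5: (79 ⊕ d3) ⊕ 72 = aa ⊕ 72 = d8
byte 6: (43 ⊕ 64) ⊕ 20 = 27 ⊕ 20 = 07
byte 7: (e4 ⊕ f9) ⊕ 74 = 1d ⊕ 74 = 69
byte 8: (e9 ⊕ 9f) ⊕ 68 = 76 ⊕ 68 = 1e

87c5809a5dd807691e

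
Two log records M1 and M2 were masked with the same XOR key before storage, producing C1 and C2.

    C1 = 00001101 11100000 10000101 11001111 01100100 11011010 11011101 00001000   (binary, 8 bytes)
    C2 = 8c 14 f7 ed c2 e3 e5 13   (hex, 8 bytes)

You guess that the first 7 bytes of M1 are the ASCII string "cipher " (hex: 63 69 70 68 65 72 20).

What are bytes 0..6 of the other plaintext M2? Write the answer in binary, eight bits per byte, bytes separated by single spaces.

First, C1 ⊕ C2 = (M1 ⊕ K) ⊕ (M2 ⊕ K) = M1 ⊕ M2, so the key drops out. Then M2 = (M1 ⊕ M2) ⊕ M1 over the first 7 bytes.
byte 0: (0d ⊕ 8c) ⊕ 63 = 81 ⊕ 63 = e2
byte 1: (e0 ⊕ 14) ⊕ 69 = f4 ⊕ 69 = 9d
byte 2: (85 ⊕ f7) ⊕ 70 = 72 ⊕ 70 = 02
byte 3: (cf ⊕ ed) ⊕ 68 = 22 ⊕ 68 = 4a
byte 4: (64 ⊕ c2) ⊕ 65 = a6 ⊕ 65 = c3
byte 5: (da ⊕ e3) ⊕ 72 = 39 ⊕ 72 = 4b
byte 6: (dd ⊕ e5) ⊕ 20 = 38 ⊕ 20 = 18

11100010 10011101 00000010 01001010 11000011 01001011 00011000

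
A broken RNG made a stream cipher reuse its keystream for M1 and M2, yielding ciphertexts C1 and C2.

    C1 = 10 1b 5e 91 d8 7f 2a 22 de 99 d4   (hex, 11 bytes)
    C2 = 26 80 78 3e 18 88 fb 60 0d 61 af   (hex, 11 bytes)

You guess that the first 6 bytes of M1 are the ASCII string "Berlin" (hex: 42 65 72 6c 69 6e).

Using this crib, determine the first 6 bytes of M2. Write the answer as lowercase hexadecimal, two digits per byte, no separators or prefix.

74fe54c3a999

First, C1 ⊕ C2 = (M1 ⊕ K) ⊕ (M2 ⊕ K) = M1 ⊕ M2, so the key drops out. Then M2 = (M1 ⊕ M2) ⊕ M1 over the first 6 bytes.
byte 0: (10 ^ 26) ^ 42 = 36 ^ 42 = 74
byte 1: (1b ^ 80) ^ 65 = 9b ^ 65 = fe
byte 2: (5e ^ 78) ^ 72 = 26 ^ 72 = 54
byte 3: (91 ^ 3e) ^ 6c = af ^ 6c = c3
byte 4: (d8 ^ 18) ^ 69 = c0 ^ 69 = a9
byte 5: (7f ^ 88) ^ 6e = f7 ^ 6e = 99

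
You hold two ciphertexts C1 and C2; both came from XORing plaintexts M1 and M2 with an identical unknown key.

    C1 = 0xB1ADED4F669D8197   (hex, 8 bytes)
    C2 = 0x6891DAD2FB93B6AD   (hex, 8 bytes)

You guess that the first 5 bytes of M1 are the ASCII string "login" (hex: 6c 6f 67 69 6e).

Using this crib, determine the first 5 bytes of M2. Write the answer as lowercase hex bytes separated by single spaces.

First, C1 ⊕ C2 = (M1 ⊕ K) ⊕ (M2 ⊕ K) = M1 ⊕ M2, so the key drops out. Then M2 = (M1 ⊕ M2) ⊕ M1 over the first 5 bytes.
byte 0: (b1 XOR 68) XOR 6c = d9 XOR 6c = b5
byte 1: (ad XOR 91) XOR 6f = 3c XOR 6f = 53
byte 2: (ed XOR da) XOR 67 = 37 XOR 67 = 50
byte 3: (4f XOR d2) XOR 69 = 9d XOR 69 = f4
byte 4: (66 XOR fb) XOR 6e = 9d XOR 6e = f3

b5 53 50 f4 f3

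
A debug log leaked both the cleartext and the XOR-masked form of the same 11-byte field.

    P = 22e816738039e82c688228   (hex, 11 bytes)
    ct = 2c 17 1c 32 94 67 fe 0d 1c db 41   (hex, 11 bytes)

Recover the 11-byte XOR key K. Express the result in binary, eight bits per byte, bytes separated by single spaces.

Since ct = P ⊕ K, XORing both sides with P gives K = P ⊕ ct.
 34 ^  44 =  14
232 ^  23 = 255
 22 ^  28 =  10
115 ^  50 =  65
128 ^ 148 =  20
 57 ^ 103 =  94
232 ^ 254 =  22
 44 ^  13 =  33
104 ^  28 = 116
130 ^ 219 =  89
 40 ^  65 = 105

00001110 11111111 00001010 01000001 00010100 01011110 00010110 00100001 01110100 01011001 01101001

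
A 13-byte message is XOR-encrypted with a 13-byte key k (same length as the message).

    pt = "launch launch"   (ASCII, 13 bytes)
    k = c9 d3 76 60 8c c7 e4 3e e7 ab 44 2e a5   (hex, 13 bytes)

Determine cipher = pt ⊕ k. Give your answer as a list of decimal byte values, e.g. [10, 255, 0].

XOR is its own inverse, so applying the key byte-wise gives the result directly.
6c xor c9 = a5
61 xor d3 = b2
75 xor 76 = 03
6e xor 60 = 0e
63 xor 8c = ef
68 xor c7 = af
20 xor e4 = c4
6c xor 3e = 52
61 xor e7 = 86
75 xor ab = de
6e xor 44 = 2a
63 xor 2e = 4d
68 xor a5 = cd

[165, 178, 3, 14, 239, 175, 196, 82, 134, 222, 42, 77, 205]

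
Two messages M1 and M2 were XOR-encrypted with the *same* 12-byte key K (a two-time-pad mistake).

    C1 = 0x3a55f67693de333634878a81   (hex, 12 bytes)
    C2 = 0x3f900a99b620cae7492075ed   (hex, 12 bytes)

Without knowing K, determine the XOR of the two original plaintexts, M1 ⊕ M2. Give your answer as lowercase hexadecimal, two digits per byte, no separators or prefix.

05c5fcef25fef9d17da7ff6c

C1 ⊕ C2 = (M1 ⊕ K) ⊕ (M2 ⊕ K) = M1 ⊕ M2 — the shared key cancels under XOR.
 58 ^  63 =   5
 85 ^ 144 = 197
246 ^  10 = 252
118 ^ 153 = 239
147 ^ 182 =  37
222 ^  32 = 254
 51 ^ 202 = 249
 54 ^ 231 = 209
 52 ^  73 = 125
135 ^  32 = 167
138 ^ 117 = 255
129 ^ 237 = 108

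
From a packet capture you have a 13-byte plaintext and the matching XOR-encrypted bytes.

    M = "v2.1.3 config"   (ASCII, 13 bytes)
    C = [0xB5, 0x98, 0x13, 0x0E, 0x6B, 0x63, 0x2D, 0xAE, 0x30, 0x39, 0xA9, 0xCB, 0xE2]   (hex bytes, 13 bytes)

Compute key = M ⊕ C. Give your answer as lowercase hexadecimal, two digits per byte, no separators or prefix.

Since C = M ⊕ key, XORing both sides with M gives key = M ⊕ C.
76 ^ b5 = c3
32 ^ 98 = aa
2e ^ 13 = 3d
31 ^ 0e = 3f
2e ^ 6b = 45
33 ^ 63 = 50
20 ^ 2d = 0d
63 ^ ae = cd
6f ^ 30 = 5f
6e ^ 39 = 57
66 ^ a9 = cf
69 ^ cb = a2
67 ^ e2 = 85

c3aa3d3f45500dcd5f57cfa285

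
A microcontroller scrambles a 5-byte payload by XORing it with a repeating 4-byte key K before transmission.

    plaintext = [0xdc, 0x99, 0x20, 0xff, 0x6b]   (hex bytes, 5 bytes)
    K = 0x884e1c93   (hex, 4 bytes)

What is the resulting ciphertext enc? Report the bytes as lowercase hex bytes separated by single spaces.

The 4-byte key repeats, so the effective keystream is 88 4e 1c 93 88.
byte 0: dc ^ 88 = 54
byte 1: 99 ^ 4e = d7
byte 2: 20 ^ 1c = 3c
byte 3: ff ^ 93 = 6c
byte 4: 6b ^ 88 = e3

54 d7 3c 6c e3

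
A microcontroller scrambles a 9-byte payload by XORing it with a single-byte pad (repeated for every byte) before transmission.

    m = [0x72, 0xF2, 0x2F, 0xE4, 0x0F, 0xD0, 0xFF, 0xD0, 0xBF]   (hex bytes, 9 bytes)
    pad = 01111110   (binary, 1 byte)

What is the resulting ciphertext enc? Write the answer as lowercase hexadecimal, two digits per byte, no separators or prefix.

0c8c519a71ae81aec1

The 1-byte key repeats, so the effective keystream is 7e 7e 7e 7e 7e 7e 7e 7e 7e.
byte 0: 114 xor 126 =  12
byte 1: 242 xor 126 = 140
byte 2:  47 xor 126 =  81
byte 3: 228 xor 126 = 154
byte 4:  15 xor 126 = 113
byte 5: 208 xor 126 = 174
byte 6: 255 xor 126 = 129
byte 7: 208 xor 126 = 174
byte 8: 191 xor 126 = 193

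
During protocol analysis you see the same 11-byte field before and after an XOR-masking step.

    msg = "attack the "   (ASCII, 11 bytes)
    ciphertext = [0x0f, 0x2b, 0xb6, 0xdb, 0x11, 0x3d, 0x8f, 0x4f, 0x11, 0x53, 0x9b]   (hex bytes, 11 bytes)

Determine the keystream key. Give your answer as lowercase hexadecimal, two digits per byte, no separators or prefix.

Since ciphertext = msg ⊕ key, XORing both sides with msg gives key = msg ⊕ ciphertext.
61 xor 0f = 6e
74 xor 2b = 5f
74 xor b6 = c2
61 xor db = ba
63 xor 11 = 72
6b xor 3d = 56
20 xor 8f = af
74 xor 4f = 3b
68 xor 11 = 79
65 xor 53 = 36
20 xor 9b = bb

6e5fc2ba7256af3b7936bb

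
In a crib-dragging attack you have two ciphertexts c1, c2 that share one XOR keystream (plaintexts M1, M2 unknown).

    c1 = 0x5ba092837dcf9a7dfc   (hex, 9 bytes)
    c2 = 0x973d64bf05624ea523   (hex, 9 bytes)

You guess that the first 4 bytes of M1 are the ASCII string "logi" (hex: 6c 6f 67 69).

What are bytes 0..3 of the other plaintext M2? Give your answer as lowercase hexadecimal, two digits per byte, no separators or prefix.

First, c1 ⊕ c2 = (M1 ⊕ K) ⊕ (M2 ⊕ K) = M1 ⊕ M2, so the key drops out. Then M2 = (M1 ⊕ M2) ⊕ M1 over the first 4 bytes.
byte 0: (5b ⊕ 97) ⊕ 6c = cc ⊕ 6c = a0
byte 1: (a0 ⊕ 3d) ⊕ 6f = 9d ⊕ 6f = f2
byte 2: (92 ⊕ 64) ⊕ 67 = f6 ⊕ 67 = 91
byte 3: (83 ⊕ bf) ⊕ 69 = 3c ⊕ 69 = 55

a0f29155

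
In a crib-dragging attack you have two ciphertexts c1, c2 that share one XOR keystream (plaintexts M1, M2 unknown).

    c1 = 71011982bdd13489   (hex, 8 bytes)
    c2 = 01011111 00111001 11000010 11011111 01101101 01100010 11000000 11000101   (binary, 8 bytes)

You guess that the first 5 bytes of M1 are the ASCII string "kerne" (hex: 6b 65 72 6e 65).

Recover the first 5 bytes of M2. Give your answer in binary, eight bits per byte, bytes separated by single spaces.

First, c1 ⊕ c2 = (M1 ⊕ K) ⊕ (M2 ⊕ K) = M1 ⊕ M2, so the key drops out. Then M2 = (M1 ⊕ M2) ⊕ M1 over the first 5 bytes.
byte 0: (71 ^ 5f) ^ 6b = 2e ^ 6b = 45
byte 1: (01 ^ 39) ^ 65 = 38 ^ 65 = 5d
byte 2: (19 ^ c2) ^ 72 = db ^ 72 = a9
byte 3: (82 ^ df) ^ 6e = 5d ^ 6e = 33
byte 4: (bd ^ 6d) ^ 65 = d0 ^ 65 = b5

01000101 01011101 10101001 00110011 10110101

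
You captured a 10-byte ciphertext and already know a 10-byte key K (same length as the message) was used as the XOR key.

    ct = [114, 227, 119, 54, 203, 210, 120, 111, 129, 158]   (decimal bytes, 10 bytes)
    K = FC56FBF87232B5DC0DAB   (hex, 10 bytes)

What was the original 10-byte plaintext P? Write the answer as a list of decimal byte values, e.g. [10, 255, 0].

[142, 181, 140, 206, 185, 224, 205, 179, 140, 53]

XOR is its own inverse, so applying the key byte-wise gives the result directly.
72 XOR fc = 8e
e3 XOR 56 = b5
77 XOR fb = 8c
36 XOR f8 = ce
cb XOR 72 = b9
d2 XOR 32 = e0
78 XOR b5 = cd
6f XOR dc = b3
81 XOR 0d = 8c
9e XOR ab = 35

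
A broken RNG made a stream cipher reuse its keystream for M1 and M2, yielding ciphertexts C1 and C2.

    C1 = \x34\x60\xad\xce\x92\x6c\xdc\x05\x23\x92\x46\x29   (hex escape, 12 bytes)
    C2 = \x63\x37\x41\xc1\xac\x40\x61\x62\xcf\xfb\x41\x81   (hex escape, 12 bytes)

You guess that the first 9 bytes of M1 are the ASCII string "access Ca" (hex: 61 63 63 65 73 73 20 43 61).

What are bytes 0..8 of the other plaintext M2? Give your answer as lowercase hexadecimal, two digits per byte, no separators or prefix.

36348f6a4d5f9d248d

First, C1 ⊕ C2 = (M1 ⊕ K) ⊕ (M2 ⊕ K) = M1 ⊕ M2, so the key drops out. Then M2 = (M1 ⊕ M2) ⊕ M1 over the first 9 bytes.
byte 0: (34 xor 63) xor 61 = 57 xor 61 = 36
byte 1: (60 xor 37) xor 63 = 57 xor 63 = 34
byte 2: (ad xor 41) xor 63 = ec xor 63 = 8f
byte 3: (ce xor c1) xor 65 = 0f xor 65 = 6a
byte 4: (92 xor ac) xor 73 = 3e xor 73 = 4d
byte 5: (6c xor 40) xor 73 = 2c xor 73 = 5f
byte 6: (dc xor 61) xor 20 = bd xor 20 = 9d
byte 7: (05 xor 62) xor 43 = 67 xor 43 = 24
byte 8: (23 xor cf) xor 61 = ec xor 61 = 8d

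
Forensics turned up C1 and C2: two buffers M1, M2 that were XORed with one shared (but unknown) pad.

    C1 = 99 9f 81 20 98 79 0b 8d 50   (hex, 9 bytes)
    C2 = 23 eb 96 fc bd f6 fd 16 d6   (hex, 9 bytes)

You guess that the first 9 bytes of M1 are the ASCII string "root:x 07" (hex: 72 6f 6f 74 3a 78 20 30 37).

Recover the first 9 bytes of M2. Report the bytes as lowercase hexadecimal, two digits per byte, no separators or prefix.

c81b78a81ff7d6abb1

First, C1 ⊕ C2 = (M1 ⊕ K) ⊕ (M2 ⊕ K) = M1 ⊕ M2, so the key drops out. Then M2 = (M1 ⊕ M2) ⊕ M1 over the first 9 bytes.
byte 0: (99 XOR 23) XOR 72 = ba XOR 72 = c8
byte 1: (9f XOR eb) XOR 6f = 74 XOR 6f = 1b
byte 2: (81 XOR 96) XOR 6f = 17 XOR 6f = 78
byte 3: (20 XOR fc) XOR 74 = dc XOR 74 = a8
byte 4: (98 XOR bd) XOR 3a = 25 XOR 3a = 1f
byte 5: (79 XOR f6) XOR 78 = 8f XOR 78 = f7
byte 6: (0b XOR fd) XOR 20 = f6 XOR 20 = d6
byte 7: (8d XOR 16) XOR 30 = 9b XOR 30 = ab
byte 8: (50 XOR d6) XOR 37 = 86 XOR 37 = b1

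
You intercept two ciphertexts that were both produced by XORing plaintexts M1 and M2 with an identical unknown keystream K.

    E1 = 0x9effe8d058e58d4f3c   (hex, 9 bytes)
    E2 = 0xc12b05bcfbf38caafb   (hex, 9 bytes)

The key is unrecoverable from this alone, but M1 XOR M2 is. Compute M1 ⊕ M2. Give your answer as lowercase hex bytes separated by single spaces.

5f d4 ed 6c a3 16 01 e5 c7

E1 ⊕ E2 = (M1 ⊕ K) ⊕ (M2 ⊕ K) = M1 ⊕ M2 — the shared key cancels under XOR.
byte 0: 9e ⊕ c1 = 5f
byte 1: ff ⊕ 2b = d4
byte 2: e8 ⊕ 05 = ed
byte 3: d0 ⊕ bc = 6c
byte 4: 58 ⊕ fb = a3
byte 5: e5 ⊕ f3 = 16
byte 6: 8d ⊕ 8c = 01
byte 7: 4f ⊕ aa = e5
byte 8: 3c ⊕ fb = c7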